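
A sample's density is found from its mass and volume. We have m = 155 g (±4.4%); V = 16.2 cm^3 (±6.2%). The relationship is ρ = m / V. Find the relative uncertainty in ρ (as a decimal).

ρ is a product of powers, so relative uncertainties combine in quadrature:
  (1·δm/m)² = (1×0.0440)² = 0.00194;  (-1·δV/V)² = (-1×0.0620)² = 0.00384
δρ/ρ = √(0.00578) = 0.0760

0.0760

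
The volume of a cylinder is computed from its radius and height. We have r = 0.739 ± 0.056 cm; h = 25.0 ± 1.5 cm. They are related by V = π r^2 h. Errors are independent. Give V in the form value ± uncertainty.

Each factor contributes (exponent × relative error)² to (δV/V)²:
  (2·δr/r)² = (2×0.0758)² = 0.0230;  (1·δh/h)² = (1×0.0600)² = 0.00360
δV/V = √(0.0266) = 0.163
V = 42.9 cm^3, so δV = 0.163 × 42.9 = 6.99 cm^3.

42.9 ± 6.99 cm^3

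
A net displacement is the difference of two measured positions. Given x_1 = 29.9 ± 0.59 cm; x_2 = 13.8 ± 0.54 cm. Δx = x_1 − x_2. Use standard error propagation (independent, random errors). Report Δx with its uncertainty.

Absolute uncertainties add in quadrature for a linear combination:
  (δx_1)² = 0.348;  (δx_2)² = 0.292
δΔx = √(0.640) = 0.800 cm
Δx = 16.1 cm.

16.1 ± 0.800 cm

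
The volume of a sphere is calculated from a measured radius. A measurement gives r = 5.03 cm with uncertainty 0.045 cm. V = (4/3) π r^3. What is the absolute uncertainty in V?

V ∝ r^3, so δV/V = |3| · δr/r = 3 × 0.00895 = 0.0268.
V = 533 cm^3, so δV = 0.0268 × 533 = 14.3 cm^3.

14.3 cm^3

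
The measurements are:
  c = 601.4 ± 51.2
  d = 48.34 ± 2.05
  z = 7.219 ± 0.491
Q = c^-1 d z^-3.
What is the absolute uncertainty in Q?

Each factor contributes (exponent × relative error)² to (δQ/Q)²:
  (-1·δc/c)² = (-1×0.0851)² = 0.00725;  (1·δd/d)² = (1×0.0424)² = 0.00180;  (-3·δz/z)² = (-3×0.0680)² = 0.0416
δQ/Q = √(0.0507) = 0.225
Q = 0.0002137, so δQ = 0.225 × 0.0002137 = 4.81e-05.

4.81e-05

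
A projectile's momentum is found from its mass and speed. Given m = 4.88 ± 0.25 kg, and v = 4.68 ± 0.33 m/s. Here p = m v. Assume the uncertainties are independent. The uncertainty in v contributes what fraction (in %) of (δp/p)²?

65.5%

(δp/p)² = (1·δm/m)² + (1·δv/v)²
  m term: (1×0.0512)² = 0.00262
  v term: (1×0.0705)² = 0.00497
Total = 0.00760. Share from v = 0.00497/0.00760 = 0.655.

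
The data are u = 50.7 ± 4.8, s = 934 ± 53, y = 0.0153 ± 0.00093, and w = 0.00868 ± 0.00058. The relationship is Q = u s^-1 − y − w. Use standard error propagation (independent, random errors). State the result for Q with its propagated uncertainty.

0.0303 ± 0.00609

Let p = u·s^-1 = 0.0543. δp/p = √((1·δu/u)² + (-1·δs/s)²) = √(0.00896 + 0.00322) = 0.110, so δp = 0.00599.
Q = p − y − w: δQ = √(δp² + δy² + δw²) = √(3.59e-05 + 8.65e-07 + 3.36e-07) = 0.00609
Q = 0.0303.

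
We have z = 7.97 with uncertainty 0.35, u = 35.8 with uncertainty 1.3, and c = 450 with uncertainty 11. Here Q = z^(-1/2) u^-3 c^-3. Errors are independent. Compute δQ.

1.13e-14

Since Q is a product/quotient, work with relative uncertainties:
  (−½·δz/z)² = (-0.5×0.0439)² = 0.000482;  (-3·δu/u)² = (-3×0.0363)² = 0.0119;  (-3·δc/c)² = (-3×0.0244)² = 0.00538
δQ/Q = √(0.0177) = 0.133
Q = 8.47e-14, so δQ = 0.133 × 8.47e-14 = 1.13e-14.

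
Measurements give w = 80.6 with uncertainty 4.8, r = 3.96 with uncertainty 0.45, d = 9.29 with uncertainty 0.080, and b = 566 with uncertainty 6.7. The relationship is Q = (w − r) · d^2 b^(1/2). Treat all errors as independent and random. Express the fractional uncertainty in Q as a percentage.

6.55%

Let u = w − r = 76.6. δu = √(δw² + δr²) = √(23.0 + 0.203) = 4.82, so δu/u = 0.0629.
Q is then a monomial in u, d, b:
δQ/Q = √((δu/u)² + (2·δd/d)² + (½·δb/b)²) = √(0.00396 + 0.000297 + 3.5e-05) = 0.0655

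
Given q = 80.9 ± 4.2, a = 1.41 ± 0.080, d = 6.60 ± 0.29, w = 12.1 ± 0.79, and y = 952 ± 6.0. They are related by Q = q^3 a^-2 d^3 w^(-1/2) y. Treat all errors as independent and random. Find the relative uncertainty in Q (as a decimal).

0.236

Q is a product of powers, so relative uncertainties combine in quadrature:
  (3·δq/q)² = (3×0.0519)² = 0.0243;  (-2·δa/a)² = (-2×0.0567)² = 0.0129;  (3·δd/d)² = (3×0.0439)² = 0.0174;  (−½·δw/w)² = (-0.5×0.0653)² = 0.00107;  (1·δy/y)² = (1×0.00630)² = 3.97e-05
δQ/Q = √(0.0556) = 0.236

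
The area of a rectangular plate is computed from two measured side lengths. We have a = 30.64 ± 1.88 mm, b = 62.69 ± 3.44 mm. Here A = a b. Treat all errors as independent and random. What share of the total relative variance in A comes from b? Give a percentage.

(δA/A)² = (1·δa/a)² + (1·δb/b)²
  a term: (1×0.0614)² = 0.00376
  b term: (1×0.0549)² = 0.00301
Total = 0.00678. Share from b = 0.00301/0.00678 = 0.444.

44.4%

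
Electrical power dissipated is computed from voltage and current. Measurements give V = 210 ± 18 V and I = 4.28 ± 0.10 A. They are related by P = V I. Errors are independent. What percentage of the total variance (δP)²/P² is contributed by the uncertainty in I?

(δP/P)² = (1·δV/V)² + (1·δI/I)²
  V term: (1×0.0857)² = 0.00735
  I term: (1×0.0234)² = 0.000546
Total = 0.00789. Share from I = 0.000546/0.00789 = 0.0692.

6.92%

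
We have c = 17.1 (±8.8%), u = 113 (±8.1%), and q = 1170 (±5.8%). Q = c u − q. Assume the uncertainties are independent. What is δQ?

Let p = c·u = 1930. δp/p = √((1·δc/c)² + (1·δu/u)²) = √(0.00774 + 0.00656) = 0.120, so δp = 231.
Q = p − q: δQ = √(δp² + δq²) = √(53400 + 4600) = 241

241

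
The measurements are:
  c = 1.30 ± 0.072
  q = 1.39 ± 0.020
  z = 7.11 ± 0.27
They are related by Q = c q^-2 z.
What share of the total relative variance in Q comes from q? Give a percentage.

15.5%

(δQ/Q)² = (1·δc/c)² + (-2·δq/q)² + (1·δz/z)²
  c term: (1×0.0554)² = 0.00307
  q term: (-2×0.0144)² = 0.000828
  z term: (1×0.0380)² = 0.00144
Total = 0.00534. Share from q = 0.000828/0.00534 = 0.155.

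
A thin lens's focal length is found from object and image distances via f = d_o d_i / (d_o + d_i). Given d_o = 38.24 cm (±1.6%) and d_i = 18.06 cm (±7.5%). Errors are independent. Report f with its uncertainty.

∂f/∂d_o = (d_i/(d_o+d_i))² = 0.103;  ∂f/∂d_i = (d_o/(d_o+d_i))² = 0.461
δf = √((∂f/∂d_o · δd_o)² + (∂f/∂d_i · δd_i)²) = √(0.00396 + 0.390) = 0.628 cm
f = 12.27 cm.

12.27 ± 0.628 cm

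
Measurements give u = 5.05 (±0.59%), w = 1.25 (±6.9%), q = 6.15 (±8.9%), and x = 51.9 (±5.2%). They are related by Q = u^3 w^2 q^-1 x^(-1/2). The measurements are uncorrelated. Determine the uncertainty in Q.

For a monomial Q ∝ u^3, w^2, q^-1, x^(-1/2), fractional errors add in quadrature:
  (3·δu/u)² = (3×0.00590)² = 0.000313;  (2·δw/w)² = (2×0.0690)² = 0.0190;  (-1·δq/q)² = (-1×0.0890)² = 0.00792;  (−½·δx/x)² = (-0.5×0.0520)² = 0.000676
δQ/Q = √(0.0280) = 0.167
Q = 4.54, so δQ = 0.167 × 4.54 = 0.759.

0.759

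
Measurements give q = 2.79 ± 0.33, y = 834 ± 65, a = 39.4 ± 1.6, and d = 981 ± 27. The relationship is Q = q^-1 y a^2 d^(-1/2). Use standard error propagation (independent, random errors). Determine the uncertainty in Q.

Each factor contributes (exponent × relative error)² to (δQ/Q)²:
  (-1·δq/q)² = (-1×0.118)² = 0.0140;  (1·δy/y)² = (1×0.0779)² = 0.00607;  (2·δa/a)² = (2×0.0406)² = 0.00660;  (−½·δd/d)² = (-0.5×0.0275)² = 0.000189
δQ/Q = √(0.0269) = 0.164
Q = 14800, so δQ = 0.164 × 14800 = 2430.

2430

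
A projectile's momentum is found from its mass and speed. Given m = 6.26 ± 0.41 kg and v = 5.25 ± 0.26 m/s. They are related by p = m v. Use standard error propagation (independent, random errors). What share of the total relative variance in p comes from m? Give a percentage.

(δp/p)² = (1·δm/m)² + (1·δv/v)²
  m term: (1×0.0655)² = 0.00429
  v term: (1×0.0495)² = 0.00245
Total = 0.00674. Share from m = 0.00429/0.00674 = 0.636.

63.6%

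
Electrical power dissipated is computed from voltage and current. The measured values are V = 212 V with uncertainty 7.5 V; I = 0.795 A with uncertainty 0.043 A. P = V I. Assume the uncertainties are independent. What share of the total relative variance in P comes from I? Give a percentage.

70.0%

(δP/P)² = (1·δV/V)² + (1·δI/I)²
  V term: (1×0.0354)² = 0.00125
  I term: (1×0.0541)² = 0.00293
Total = 0.00418. Share from I = 0.00293/0.00418 = 0.700.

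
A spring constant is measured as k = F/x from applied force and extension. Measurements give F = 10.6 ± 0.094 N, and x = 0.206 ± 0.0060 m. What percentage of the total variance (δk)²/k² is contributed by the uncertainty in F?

(δk/k)² = (1·δF/F)² + (-1·δx/x)²
  F term: (1×0.00887)² = 7.86e-05
  x term: (-1×0.0291)² = 0.000848
Total = 0.000927. Share from F = 7.86e-05/0.000927 = 0.0848.

8.48%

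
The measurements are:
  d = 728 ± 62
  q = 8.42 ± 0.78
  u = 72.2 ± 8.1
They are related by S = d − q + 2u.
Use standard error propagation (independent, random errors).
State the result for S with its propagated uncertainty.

Sums and differences: (δS)² = Σ (cᵢ δxᵢ)².
  (δd)² = 3840;  (δq)² = 0.608;  (2·δu)² = 262
δS = √(4110) = 64.1
S = 864.

864 ± 64.1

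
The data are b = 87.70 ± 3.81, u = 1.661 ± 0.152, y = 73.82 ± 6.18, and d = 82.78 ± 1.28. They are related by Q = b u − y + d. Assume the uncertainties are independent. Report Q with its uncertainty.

Let p = b·u = 145.7. δp/p = √((1·δb/b)² + (1·δu/u)²) = √(0.00189 + 0.00837) = 0.101, so δp = 14.8.
Q = p − y + d: δQ = √(δp² + δy² + δd²) = √(218 + 38.2 + 1.64) = 16.0
Q = 154.6.

154.6 ± 16.0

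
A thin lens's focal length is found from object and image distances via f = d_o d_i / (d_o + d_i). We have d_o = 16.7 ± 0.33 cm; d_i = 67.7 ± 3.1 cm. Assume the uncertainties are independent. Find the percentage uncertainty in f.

∂f/∂d_o = (d_i/(d_o+d_i))² = 0.643;  ∂f/∂d_i = (d_o/(d_o+d_i))² = 0.0392
δf = √((∂f/∂d_o · δd_o)² + (∂f/∂d_i · δd_i)²) = √(0.0451 + 0.0147) = 0.245 cm
f = 13.4 cm, so δf/f = 0.245/13.4 = 0.0183.

1.83%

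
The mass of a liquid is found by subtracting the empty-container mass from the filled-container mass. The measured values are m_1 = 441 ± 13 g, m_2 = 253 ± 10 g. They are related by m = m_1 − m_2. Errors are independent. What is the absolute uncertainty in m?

16.4 g

Absolute uncertainties add in quadrature for a linear combination:
  (δm_1)² = 169;  (δm_2)² = 100
δm = √(269) = 16.4 g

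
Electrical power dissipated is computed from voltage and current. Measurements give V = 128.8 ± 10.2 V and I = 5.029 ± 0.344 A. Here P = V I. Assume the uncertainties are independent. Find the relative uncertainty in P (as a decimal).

0.105

Relative error in a monomial: (δP/P)² = Σ (nᵢ · δxᵢ/xᵢ)².
  (1·δV/V)² = (1×0.0792)² = 0.00627;  (1·δI/I)² = (1×0.0684)² = 0.00468
δP/P = √(0.0110) = 0.105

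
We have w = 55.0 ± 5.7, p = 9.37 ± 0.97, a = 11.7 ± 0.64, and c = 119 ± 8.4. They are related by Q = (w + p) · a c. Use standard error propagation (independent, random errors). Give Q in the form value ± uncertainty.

Let u = w + p = 64.4. δu = √(δw² + δp²) = √(32.5 + 0.941) = 5.78, so δu/u = 0.0898.
Q is then a monomial in u, a, c:
δQ/Q = √((δu/u)² + (1·δa/a)² + (1·δc/c)²) = √(0.00807 + 0.00299 + 0.00498) = 0.127
Q = 89600, so δQ = 0.127 × 89600 = 11400.

89600 ± 11400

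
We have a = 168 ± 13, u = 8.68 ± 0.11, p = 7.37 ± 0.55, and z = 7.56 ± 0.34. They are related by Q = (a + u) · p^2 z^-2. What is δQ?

31.8

Let w = a + u = 177. δw = √(δa² + δu²) = √(169 + 0.0121) = 13.0, so δw/w = 0.0736.
Q is then a monomial in w, p, z:
δQ/Q = √((δw/w)² + (2·δp/p)² + (-2·δz/z)²) = √(0.00541 + 0.0223 + 0.00809) = 0.189
Q = 168, so δQ = 0.189 × 168 = 31.8.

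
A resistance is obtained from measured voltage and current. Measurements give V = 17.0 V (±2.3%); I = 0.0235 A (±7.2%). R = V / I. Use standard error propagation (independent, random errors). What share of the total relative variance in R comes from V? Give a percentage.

9.26%

(δR/R)² = (1·δV/V)² + (-1·δI/I)²
  V term: (1×0.0230)² = 0.000529
  I term: (-1×0.0720)² = 0.00518
Total = 0.00571. Share from V = 0.000529/0.00571 = 0.0926.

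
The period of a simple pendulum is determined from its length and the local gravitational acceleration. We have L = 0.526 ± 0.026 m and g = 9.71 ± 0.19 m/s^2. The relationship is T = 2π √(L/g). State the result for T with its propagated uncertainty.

Relative error in a monomial: (δT/T)² = Σ (nᵢ · δxᵢ/xᵢ)².
  (½·δL/L)² = (0.5×0.0494)² = 0.000611;  (−½·δg/g)² = (-0.5×0.0196)² = 9.57e-05
δT/T = √(0.000707) = 0.0266
T = 1.46 s, so δT = 0.0266 × 1.46 = 0.0389 s.

1.46 ± 0.0389 s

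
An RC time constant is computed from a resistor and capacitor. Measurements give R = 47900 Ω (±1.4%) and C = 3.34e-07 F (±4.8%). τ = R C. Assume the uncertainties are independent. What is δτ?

0.000800 s

τ is a product of powers, so relative uncertainties combine in quadrature:
  (1·δR/R)² = (1×0.0140)² = 0.000196;  (1·δC/C)² = (1×0.0480)² = 0.00230
δτ/τ = √(0.00250) = 0.0500
τ = 0.0160 s, so δτ = 0.0500 × 0.0160 = 0.000800 s.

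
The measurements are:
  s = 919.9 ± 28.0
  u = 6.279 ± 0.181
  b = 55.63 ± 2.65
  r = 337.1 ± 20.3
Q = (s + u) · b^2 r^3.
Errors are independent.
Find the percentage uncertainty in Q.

20.6%

Let w = s + u = 926.2. δw = √(δs² + δu²) = √(784 + 0.0328) = 28.0, so δw/w = 0.0302.
Q is then a monomial in w, b, r:
δQ/Q = √((δw/w)² + (2·δb/b)² + (3·δr/r)²) = √(0.000914 + 0.00908 + 0.0326) = 0.206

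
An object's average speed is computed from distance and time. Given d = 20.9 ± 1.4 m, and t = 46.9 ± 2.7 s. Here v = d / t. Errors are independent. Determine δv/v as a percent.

For a monomial v ∝ d, t^-1, fractional errors add in quadrature:
  (1·δd/d)² = (1×0.0670)² = 0.00449;  (-1·δt/t)² = (-1×0.0576)² = 0.00331
δv/v = √(0.00780) = 0.0883

8.83%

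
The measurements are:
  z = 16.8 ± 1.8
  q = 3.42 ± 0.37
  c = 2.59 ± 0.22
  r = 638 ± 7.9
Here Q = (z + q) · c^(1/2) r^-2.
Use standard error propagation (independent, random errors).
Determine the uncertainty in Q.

8.26e-06

Let u = z + q = 20.2. δu = √(δz² + δq²) = √(3.24 + 0.137) = 1.84, so δu/u = 0.0909.
Q is then a monomial in u, c, r:
δQ/Q = √((δu/u)² + (½·δc/c)² + (-2·δr/r)²) = √(0.00826 + 0.00180 + 0.000613) = 0.103
Q = 7.99e-05, so δQ = 0.103 × 7.99e-05 = 8.26e-06.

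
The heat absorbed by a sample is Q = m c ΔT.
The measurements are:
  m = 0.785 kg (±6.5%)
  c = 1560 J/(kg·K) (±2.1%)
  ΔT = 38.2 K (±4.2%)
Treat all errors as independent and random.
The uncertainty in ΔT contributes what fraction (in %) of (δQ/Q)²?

27.4%

(δQ/Q)² = (1·δm/m)² + (1·δc/c)² + (1·δΔT/ΔT)²
  m term: (1×0.0650)² = 0.00423
  c term: (1×0.0210)² = 0.000441
  ΔT term: (1×0.0420)² = 0.00176
Total = 0.00643. Share from ΔT = 0.00176/0.00643 = 0.274.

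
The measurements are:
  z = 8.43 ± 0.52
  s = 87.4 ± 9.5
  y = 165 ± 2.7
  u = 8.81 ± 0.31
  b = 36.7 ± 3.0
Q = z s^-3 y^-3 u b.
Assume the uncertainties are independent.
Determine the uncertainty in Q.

For a monomial Q ∝ z, s^-3, y^-3, u, b, fractional errors add in quadrature:
  (1·δz/z)² = (1×0.0617)² = 0.00380;  (-3·δs/s)² = (-3×0.109)² = 0.106;  (-3·δy/y)² = (-3×0.0164)² = 0.00241;  (1·δu/u)² = (1×0.0352)² = 0.00124;  (1·δb/b)² = (1×0.0817)² = 0.00668
δQ/Q = √(0.120) = 0.347
Q = 9.09e-10, so δQ = 0.347 × 9.09e-10 = 3.15e-10.

3.15e-10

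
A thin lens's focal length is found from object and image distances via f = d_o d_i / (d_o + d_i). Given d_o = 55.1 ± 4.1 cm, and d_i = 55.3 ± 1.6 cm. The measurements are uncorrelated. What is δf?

∂f/∂d_o = (d_i/(d_o+d_i))² = 0.251;  ∂f/∂d_i = (d_o/(d_o+d_i))² = 0.249
δf = √((∂f/∂d_o · δd_o)² + (∂f/∂d_i · δd_i)²) = √(1.06 + 0.159) = 1.10 cm

1.10 cm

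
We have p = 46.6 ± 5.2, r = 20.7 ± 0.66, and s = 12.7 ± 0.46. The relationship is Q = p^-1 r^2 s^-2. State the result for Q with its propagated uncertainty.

Since Q is a product/quotient, work with relative uncertainties:
  (-1·δp/p)² = (-1×0.112)² = 0.0125;  (2·δr/r)² = (2×0.0319)² = 0.00407;  (-2·δs/s)² = (-2×0.0362)² = 0.00525
δQ/Q = √(0.0218) = 0.148
Q = 0.0570, so δQ = 0.148 × 0.0570 = 0.00841.

0.0570 ± 0.00841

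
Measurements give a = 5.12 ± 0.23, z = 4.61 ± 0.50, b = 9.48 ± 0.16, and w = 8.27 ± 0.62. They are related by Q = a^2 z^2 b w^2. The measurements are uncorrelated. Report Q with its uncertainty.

(3.61 ± 1.01) × 10^5

Products/powers → add relative errors in quadrature, weighted by exponent:
  (2·δa/a)² = (2×0.0449)² = 0.00807;  (2·δz/z)² = (2×0.108)² = 0.0471;  (1·δb/b)² = (1×0.0169)² = 0.000285;  (2·δw/w)² = (2×0.0750)² = 0.0225
δQ/Q = √(0.0779) = 0.279
Q = 3.61e+05, so δQ = 0.279 × 3.61e+05 = 1.01e+05.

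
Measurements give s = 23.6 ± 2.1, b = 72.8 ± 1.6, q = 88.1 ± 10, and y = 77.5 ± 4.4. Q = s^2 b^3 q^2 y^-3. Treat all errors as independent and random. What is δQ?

1.22e+06

Each factor contributes (exponent × relative error)² to (δQ/Q)²:
  (2·δs/s)² = (2×0.0890)² = 0.0317;  (3·δb/b)² = (3×0.0220)² = 0.00435;  (2·δq/q)² = (2×0.114)² = 0.0515;  (-3·δy/y)² = (-3×0.0568)² = 0.0290
δQ/Q = √(0.117) = 0.341
Q = 3.58e+06, so δQ = 0.341 × 3.58e+06 = 1.22e+06.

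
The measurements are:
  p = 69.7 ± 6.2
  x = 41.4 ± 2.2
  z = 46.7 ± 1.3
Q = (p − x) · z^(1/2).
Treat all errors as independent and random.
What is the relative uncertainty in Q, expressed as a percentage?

23.3%

Let u = p − x = 28.3. δu = √(δp² + δx²) = √(38.4 + 4.84) = 6.58, so δu/u = 0.232.
Q is then a monomial in u, z:
δQ/Q = √((δu/u)² + (½·δz/z)²) = √(0.0540 + 0.000194) = 0.233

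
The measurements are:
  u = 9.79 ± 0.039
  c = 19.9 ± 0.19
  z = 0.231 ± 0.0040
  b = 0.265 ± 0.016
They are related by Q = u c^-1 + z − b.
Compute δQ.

Let p = u·c^-1 = 0.492. δp/p = √((1·δu/u)² + (-1·δc/c)²) = √(1.59e-05 + 9.12e-05) = 0.0103, so δp = 0.00509.
Q = p + z − b: δQ = √(δp² + δz² + δb²) = √(2.59e-05 + 1.6e-05 + 0.000256) = 0.0173

0.0173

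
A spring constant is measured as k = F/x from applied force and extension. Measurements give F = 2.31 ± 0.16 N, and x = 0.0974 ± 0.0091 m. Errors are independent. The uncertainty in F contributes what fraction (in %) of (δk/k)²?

35.5%

(δk/k)² = (1·δF/F)² + (-1·δx/x)²
  F term: (1×0.0693)² = 0.00480
  x term: (-1×0.0934)² = 0.00873
Total = 0.0135. Share from F = 0.00480/0.0135 = 0.355.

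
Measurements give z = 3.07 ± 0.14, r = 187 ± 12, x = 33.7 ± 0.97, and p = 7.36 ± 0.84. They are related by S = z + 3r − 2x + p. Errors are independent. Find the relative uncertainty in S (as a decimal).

Sums and differences: (δS)² = Σ (cᵢ δxᵢ)².
  (δz)² = 0.0196;  (3·δr)² = 1300;  (2·δx)² = 3.76;  (δp)² = 0.706
δS = √(1300) = 36.1
S = 504, so δS/S = 36.1/504 = 0.0715.

0.0715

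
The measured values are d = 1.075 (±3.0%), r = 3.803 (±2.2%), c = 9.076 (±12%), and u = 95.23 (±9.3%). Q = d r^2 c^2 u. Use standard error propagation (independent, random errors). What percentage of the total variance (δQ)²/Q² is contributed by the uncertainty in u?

(δQ/Q)² = (1·δd/d)² + (2·δr/r)² + (2·δc/c)² + (1·δu/u)²
  d term: (1×0.0300)² = 0.000900
  r term: (2×0.0220)² = 0.00194
  c term: (2×0.120)² = 0.0576
  u term: (1×0.0930)² = 0.00865
Total = 0.0691. Share from u = 0.00865/0.0691 = 0.125.

12.5%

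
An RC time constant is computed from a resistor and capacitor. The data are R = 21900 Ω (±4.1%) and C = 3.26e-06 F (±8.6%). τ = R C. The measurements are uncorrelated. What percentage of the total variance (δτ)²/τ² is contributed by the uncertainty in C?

(δτ/τ)² = (1·δR/R)² + (1·δC/C)²
  R term: (1×0.0410)² = 0.00168
  C term: (1×0.0860)² = 0.00740
Total = 0.00908. Share from C = 0.00740/0.00908 = 0.815.

81.5%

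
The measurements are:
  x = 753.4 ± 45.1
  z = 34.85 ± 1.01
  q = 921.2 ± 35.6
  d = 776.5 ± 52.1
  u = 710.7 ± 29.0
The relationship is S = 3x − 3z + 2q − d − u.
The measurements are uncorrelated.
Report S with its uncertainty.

2511 ± 164

S is a linear combination, so absolute uncertainties add in quadrature:
  (3·δx)² = 18300;  (3·δz)² = 9.18;  (2·δq)² = 5070;  (δd)² = 2710;  (δu)² = 841
δS = √(26900) = 164
S = 2511.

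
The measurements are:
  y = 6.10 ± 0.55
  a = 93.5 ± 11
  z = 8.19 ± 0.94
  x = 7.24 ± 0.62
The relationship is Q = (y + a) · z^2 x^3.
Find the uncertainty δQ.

Let u = y + a = 99.6. δu = √(δy² + δa²) = √(0.303 + 121) = 11.0, so δu/u = 0.111.
Q is then a monomial in u, z, x:
δQ/Q = √((δu/u)² + (2·δz/z)² + (3·δx/x)²) = √(0.0122 + 0.0527 + 0.0660) = 0.362
Q = 2.54e+06, so δQ = 0.362 × 2.54e+06 = 9.17e+05.

9.17e+05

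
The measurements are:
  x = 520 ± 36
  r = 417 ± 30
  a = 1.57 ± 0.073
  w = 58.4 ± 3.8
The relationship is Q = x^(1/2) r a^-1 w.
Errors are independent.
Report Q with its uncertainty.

(3.54 ± 0.400) × 10^5

Products/powers → add relative errors in quadrature, weighted by exponent:
  (½·δx/x)² = (0.5×0.0692)² = 0.00120;  (1·δr/r)² = (1×0.0719)² = 0.00518;  (-1·δa/a)² = (-1×0.0465)² = 0.00216;  (1·δw/w)² = (1×0.0651)² = 0.00423
δQ/Q = √(0.0128) = 0.113
Q = 3.54e+05, so δQ = 0.113 × 3.54e+05 = 40000.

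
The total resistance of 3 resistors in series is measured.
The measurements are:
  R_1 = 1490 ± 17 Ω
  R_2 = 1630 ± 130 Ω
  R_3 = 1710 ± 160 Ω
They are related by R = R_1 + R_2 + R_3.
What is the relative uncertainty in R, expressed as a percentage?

4.28%

Absolute uncertainties add in quadrature for a linear combination:
  (δR_1)² = 289;  (δR_2)² = 16900;  (δR_3)² = 25600
δR = √(42800) = 207 Ω
R = 4830 Ω, so δR/R = 207/4830 = 0.0428.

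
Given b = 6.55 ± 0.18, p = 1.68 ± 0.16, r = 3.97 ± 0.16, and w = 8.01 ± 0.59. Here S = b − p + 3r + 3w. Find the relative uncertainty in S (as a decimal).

0.0453

Sums and differences: (δS)² = Σ (cᵢ δxᵢ)².
  (δb)² = 0.0324;  (δp)² = 0.0256;  (3·δr)² = 0.230;  (3·δw)² = 3.13
δS = √(3.42) = 1.85
S = 40.8, so δS/S = 1.85/40.8 = 0.0453.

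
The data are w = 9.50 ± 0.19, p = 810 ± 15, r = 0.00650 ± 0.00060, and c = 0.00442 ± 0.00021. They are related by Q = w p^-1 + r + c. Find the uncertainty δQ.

0.000712

Let h = w·p^-1 = 0.0117. δh/h = √((1·δw/w)² + (-1·δp/p)²) = √(0.000400 + 0.000343) = 0.0273, so δh = 0.000320.
Q = h + r + c: δQ = √(δh² + δr² + δc²) = √(1.02e-07 + 3.6e-07 + 4.41e-08) = 0.000712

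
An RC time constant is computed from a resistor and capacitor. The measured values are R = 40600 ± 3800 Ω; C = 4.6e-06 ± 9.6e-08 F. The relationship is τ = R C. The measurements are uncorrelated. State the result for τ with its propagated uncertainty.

0.187 ± 0.0179 s

Relative error in a monomial: (δτ/τ)² = Σ (nᵢ · δxᵢ/xᵢ)².
  (1·δR/R)² = (1×0.0936)² = 0.00876;  (1·δC/C)² = (1×0.0209)² = 0.000436
δτ/τ = √(0.00920) = 0.0959
τ = 0.187 s, so δτ = 0.0959 × 0.187 = 0.0179 s.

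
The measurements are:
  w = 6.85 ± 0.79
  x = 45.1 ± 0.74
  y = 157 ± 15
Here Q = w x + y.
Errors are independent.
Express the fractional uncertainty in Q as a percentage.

8.37%

Let p = w·x = 309. δp/p = √((1·δw/w)² + (1·δx/x)²) = √(0.0133 + 0.000269) = 0.116, so δp = 36.0.
Q = p + y: δQ = √(δp² + δy²) = √(1300 + 225) = 39.0
Q = 466, so δQ/Q = 39.0/466 = 0.0837.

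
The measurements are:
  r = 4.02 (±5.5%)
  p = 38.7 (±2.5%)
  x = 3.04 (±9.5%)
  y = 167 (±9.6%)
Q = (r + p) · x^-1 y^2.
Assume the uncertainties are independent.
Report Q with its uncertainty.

(3.92 ± 0.844) × 10^5

Let u = r + p = 42.7. δu = √(δr² + δp²) = √(0.0489 + 0.936) = 0.992, so δu/u = 0.0232.
Q is then a monomial in u, x, y:
δQ/Q = √((δu/u)² + (-1·δx/x)² + (2·δy/y)²) = √(0.000540 + 0.00903 + 0.0369) = 0.215
Q = 3.92e+05, so δQ = 0.215 × 3.92e+05 = 84400.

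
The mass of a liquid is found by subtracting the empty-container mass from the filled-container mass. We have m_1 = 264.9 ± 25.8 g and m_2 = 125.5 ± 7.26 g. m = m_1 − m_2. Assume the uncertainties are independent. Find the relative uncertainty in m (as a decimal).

0.192

Absolute uncertainties add in quadrature for a linear combination:
  (δm_1)² = 666;  (δm_2)² = 52.7
δm = √(718) = 26.8 g
m = 139.4 g, so δm/m = 26.8/139.4 = 0.192.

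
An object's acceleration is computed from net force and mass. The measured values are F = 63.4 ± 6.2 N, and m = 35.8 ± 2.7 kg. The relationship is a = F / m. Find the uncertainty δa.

a is a product of powers, so relative uncertainties combine in quadrature:
  (1·δF/F)² = (1×0.0978)² = 0.00956;  (-1·δm/m)² = (-1×0.0754)² = 0.00569
δa/a = √(0.0153) = 0.123
a = 1.77 m/s^2, so δa = 0.123 × 1.77 = 0.219 m/s^2.

0.219 m/s^2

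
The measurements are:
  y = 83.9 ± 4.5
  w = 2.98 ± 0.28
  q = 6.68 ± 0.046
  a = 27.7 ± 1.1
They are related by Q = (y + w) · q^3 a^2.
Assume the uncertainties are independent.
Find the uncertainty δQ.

1.93e+06

Let u = y + w = 86.9. δu = √(δy² + δw²) = √(20.2 + 0.0784) = 4.51, so δu/u = 0.0519.
Q is then a monomial in u, q, a:
δQ/Q = √((δu/u)² + (3·δq/q)² + (2·δa/a)²) = √(0.00269 + 0.000427 + 0.00631) = 0.0971
Q = 1.99e+07, so δQ = 0.0971 × 1.99e+07 = 1.93e+06.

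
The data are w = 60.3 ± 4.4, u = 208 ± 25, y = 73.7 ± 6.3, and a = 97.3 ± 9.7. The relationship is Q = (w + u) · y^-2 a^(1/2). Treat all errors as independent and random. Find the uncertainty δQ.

Let h = w + u = 268. δh = √(δw² + δu²) = √(19.4 + 625) = 25.4, so δh/h = 0.0946.
Q is then a monomial in h, y, a:
δQ/Q = √((δh/h)² + (-2·δy/y)² + (½·δa/a)²) = √(0.00895 + 0.0292 + 0.00248) = 0.202
Q = 0.487, so δQ = 0.202 × 0.487 = 0.0983.

0.0983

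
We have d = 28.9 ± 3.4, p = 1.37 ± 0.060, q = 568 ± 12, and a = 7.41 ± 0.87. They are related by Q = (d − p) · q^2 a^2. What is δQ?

1.31e+08

Let u = d − p = 27.5. δu = √(δd² + δp²) = √(11.6 + 0.00360) = 3.40, so δu/u = 0.124.
Q is then a monomial in u, q, a:
δQ/Q = √((δu/u)² + (2·δq/q)² + (2·δa/a)²) = √(0.0153 + 0.00179 + 0.0551) = 0.269
Q = 4.88e+08, so δQ = 0.269 × 4.88e+08 = 1.31e+08.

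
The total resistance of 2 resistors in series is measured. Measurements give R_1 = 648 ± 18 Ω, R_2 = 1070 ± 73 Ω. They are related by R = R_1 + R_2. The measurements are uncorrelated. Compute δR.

For a sum/difference, combine absolute errors in quadrature:
  (δR_1)² = 324;  (δR_2)² = 5330
δR = √(5650) = 75.2 Ω

75.2 Ω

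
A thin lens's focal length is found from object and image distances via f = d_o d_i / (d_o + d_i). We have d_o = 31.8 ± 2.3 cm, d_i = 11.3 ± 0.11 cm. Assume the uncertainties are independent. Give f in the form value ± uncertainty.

∂f/∂d_o = (d_i/(d_o+d_i))² = 0.0687;  ∂f/∂d_i = (d_o/(d_o+d_i))² = 0.544
δf = √((∂f/∂d_o · δd_o)² + (∂f/∂d_i · δd_i)²) = √(0.0250 + 0.00359) = 0.169 cm
f = 8.34 cm.

8.34 ± 0.169 cm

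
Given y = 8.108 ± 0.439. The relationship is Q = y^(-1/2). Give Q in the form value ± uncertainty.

0.3512 ± 0.00951

Q ∝ y^(-1/2), so δQ/Q = |−½| · δy/y = 0.5 × 0.0541 = 0.0271.
Q = 0.3512, so δQ = 0.0271 × 0.3512 = 0.00951.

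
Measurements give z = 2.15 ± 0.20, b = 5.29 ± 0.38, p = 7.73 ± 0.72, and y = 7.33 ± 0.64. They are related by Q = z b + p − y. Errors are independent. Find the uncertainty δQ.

1.65

Let w = z·b = 11.4. δw/w = √((1·δz/z)² + (1·δb/b)²) = √(0.00865 + 0.00516) = 0.118, so δw = 1.34.
Q = w + p − y: δQ = √(δw² + δp² + δy²) = √(1.79 + 0.518 + 0.410) = 1.65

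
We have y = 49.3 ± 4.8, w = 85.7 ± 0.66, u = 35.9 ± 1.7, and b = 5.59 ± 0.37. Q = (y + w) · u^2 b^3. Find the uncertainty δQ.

6.77e+06

Let h = y + w = 135. δh = √(δy² + δw²) = √(23.0 + 0.436) = 4.85, so δh/h = 0.0359.
Q is then a monomial in h, u, b:
δQ/Q = √((δh/h)² + (2·δu/u)² + (3·δb/b)²) = √(0.00129 + 0.00897 + 0.0394) = 0.223
Q = 3.04e+07, so δQ = 0.223 × 3.04e+07 = 6.77e+06.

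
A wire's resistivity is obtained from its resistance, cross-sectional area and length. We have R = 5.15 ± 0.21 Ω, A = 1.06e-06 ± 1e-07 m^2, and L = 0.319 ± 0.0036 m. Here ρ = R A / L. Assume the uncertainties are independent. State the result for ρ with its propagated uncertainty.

Relative error in a monomial: (δρ/ρ)² = Σ (nᵢ · δxᵢ/xᵢ)².
  (1·δR/R)² = (1×0.0408)² = 0.00166;  (1·δA/A)² = (1×0.0943)² = 0.00890;  (-1·δL/L)² = (-1×0.0113)² = 0.000127
δρ/ρ = √(0.0107) = 0.103
ρ = 1.71e-05 Ω·m, so δρ = 0.103 × 1.71e-05 = 1.77e-06 Ω·m.

(1.71 ± 0.177) × 10^-5 Ω·m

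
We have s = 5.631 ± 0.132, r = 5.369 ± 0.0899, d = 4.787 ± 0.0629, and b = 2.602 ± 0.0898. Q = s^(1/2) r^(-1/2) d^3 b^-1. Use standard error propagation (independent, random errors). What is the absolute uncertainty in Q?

Relative error in a monomial: (δQ/Q)² = Σ (nᵢ · δxᵢ/xᵢ)².
  (½·δs/s)² = (0.5×0.0234)² = 0.000137;  (−½·δr/r)² = (-0.5×0.0167)² = 7.01e-05;  (3·δd/d)² = (3×0.0131)² = 0.00155;  (-1·δb/b)² = (-1×0.0345)² = 0.00119
δQ/Q = √(0.00295) = 0.0543
Q = 43.17, so δQ = 0.0543 × 43.17 = 2.35.

2.35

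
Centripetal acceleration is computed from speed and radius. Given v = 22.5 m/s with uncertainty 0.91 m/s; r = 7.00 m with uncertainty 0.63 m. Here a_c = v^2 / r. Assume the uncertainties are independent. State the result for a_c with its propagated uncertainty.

72.3 ± 8.75 m/s^2

Products/powers → add relative errors in quadrature, weighted by exponent:
  (2·δv/v)² = (2×0.0404)² = 0.00654;  (-1·δr/r)² = (-1×0.0900)² = 0.00810
δa_c/a_c = √(0.0146) = 0.121
a_c = 72.3 m/s^2, so δa_c = 0.121 × 72.3 = 8.75 m/s^2.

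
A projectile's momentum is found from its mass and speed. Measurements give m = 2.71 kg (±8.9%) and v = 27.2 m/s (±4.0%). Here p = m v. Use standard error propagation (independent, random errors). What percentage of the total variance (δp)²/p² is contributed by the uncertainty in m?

83.2%

(δp/p)² = (1·δm/m)² + (1·δv/v)²
  m term: (1×0.0890)² = 0.00792
  v term: (1×0.0400)² = 0.00160
Total = 0.00952. Share from m = 0.00792/0.00952 = 0.832.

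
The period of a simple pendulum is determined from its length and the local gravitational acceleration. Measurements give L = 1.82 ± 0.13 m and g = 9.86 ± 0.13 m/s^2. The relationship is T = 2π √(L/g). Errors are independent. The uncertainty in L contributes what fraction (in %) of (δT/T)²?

(δT/T)² = (½·δL/L)² + (−½·δg/g)²
  L term: (0.5×0.0714)² = 0.00128
  g term: (-0.5×0.0132)² = 4.35e-05
Total = 0.00132. Share from L = 0.00128/0.00132 = 0.967.

96.7%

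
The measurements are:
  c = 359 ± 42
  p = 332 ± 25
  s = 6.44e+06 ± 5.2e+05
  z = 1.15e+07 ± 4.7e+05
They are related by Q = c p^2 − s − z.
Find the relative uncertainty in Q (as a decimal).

Let w = c·p^2 = 3.96e+07. δw/w = √((1·δc/c)² + (2·δp/p)²) = √(0.0137 + 0.0227) = 0.191, so δw = 7.55e+06.
Q = w − s − z: δQ = √(δw² + δs² + δz²) = √(5.69e+13 + 2.7e+11 + 2.21e+11) = 7.58e+06
Q = 2.16e+07, so δQ/Q = 7.58e+06/2.16e+07 = 0.350.

0.350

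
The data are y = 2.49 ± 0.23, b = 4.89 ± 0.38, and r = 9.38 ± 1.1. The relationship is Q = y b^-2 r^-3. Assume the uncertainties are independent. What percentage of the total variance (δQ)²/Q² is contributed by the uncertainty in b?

(δQ/Q)² = (1·δy/y)² + (-2·δb/b)² + (-3·δr/r)²
  y term: (1×0.0924)² = 0.00853
  b term: (-2×0.0777)² = 0.0242
  r term: (-3×0.117)² = 0.124
Total = 0.156. Share from b = 0.0242/0.156 = 0.154.

15.4%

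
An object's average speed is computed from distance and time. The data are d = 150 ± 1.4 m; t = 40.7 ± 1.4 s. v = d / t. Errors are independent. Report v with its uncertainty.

3.69 ± 0.131 m/s

Each factor contributes (exponent × relative error)² to (δv/v)²:
  (1·δd/d)² = (1×0.00933)² = 8.71e-05;  (-1·δt/t)² = (-1×0.0344)² = 0.00118
δv/v = √(0.00127) = 0.0356
v = 3.69 m/s, so δv = 0.0356 × 3.69 = 0.131 m/s.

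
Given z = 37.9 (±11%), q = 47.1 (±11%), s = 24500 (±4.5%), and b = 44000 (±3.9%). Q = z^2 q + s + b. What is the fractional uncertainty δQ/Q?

0.123

Let p = z^2·q = 67700. δp/p = √((2·δz/z)² + (1·δq/q)²) = √(0.0484 + 0.0121) = 0.246, so δp = 16600.
Q = p + s + b: δQ = √(δp² + δs² + δb²) = √(2.77e+08 + 1.22e+06 + 2.94e+06) = 16800
Q = 1.36e+05, so δQ/Q = 16800/1.36e+05 = 0.123.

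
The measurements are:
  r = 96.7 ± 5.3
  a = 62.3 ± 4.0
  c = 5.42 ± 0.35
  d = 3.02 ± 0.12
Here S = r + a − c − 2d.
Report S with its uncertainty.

148 ± 6.65

For a sum/difference, combine absolute errors in quadrature:
  (δr)² = 28.1;  (δa)² = 16.0;  (δc)² = 0.122;  (2·δd)² = 0.0576
δS = √(44.3) = 6.65
S = 148.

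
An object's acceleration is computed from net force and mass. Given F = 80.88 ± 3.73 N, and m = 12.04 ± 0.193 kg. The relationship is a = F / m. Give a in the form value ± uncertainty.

6.718 ± 0.328 m/s^2

Since a is a product/quotient, work with relative uncertainties:
  (1·δF/F)² = (1×0.0461)² = 0.00213;  (-1·δm/m)² = (-1×0.0160)² = 0.000257
δa/a = √(0.00238) = 0.0488
a = 6.718 m/s^2, so δa = 0.0488 × 6.718 = 0.328 m/s^2.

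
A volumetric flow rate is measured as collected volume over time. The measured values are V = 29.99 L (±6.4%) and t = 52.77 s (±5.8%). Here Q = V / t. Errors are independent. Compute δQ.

0.0491 L/s

Q is a product of powers, so relative uncertainties combine in quadrature:
  (1·δV/V)² = (1×0.0640)² = 0.00410;  (-1·δt/t)² = (-1×0.0580)² = 0.00336
δQ/Q = √(0.00746) = 0.0864
Q = 0.5683 L/s, so δQ = 0.0864 × 0.5683 = 0.0491 L/s.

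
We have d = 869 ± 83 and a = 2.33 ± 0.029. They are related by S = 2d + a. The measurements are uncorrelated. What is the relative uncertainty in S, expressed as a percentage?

Absolute uncertainties add in quadrature for a linear combination:
  (2·δd)² = 27600;  (δa)² = 0.000841
δS = √(27600) = 166
S = 1740, so δS/S = 166/1740 = 0.0954.

9.54%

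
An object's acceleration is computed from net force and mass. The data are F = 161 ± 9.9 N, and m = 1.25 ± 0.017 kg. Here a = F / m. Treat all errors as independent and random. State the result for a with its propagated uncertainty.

129 ± 8.11 m/s^2

Since a is a product/quotient, work with relative uncertainties:
  (1·δF/F)² = (1×0.0615)² = 0.00378;  (-1·δm/m)² = (-1×0.0136)² = 0.000185
δa/a = √(0.00397) = 0.0630
a = 129 m/s^2, so δa = 0.0630 × 129 = 8.11 m/s^2.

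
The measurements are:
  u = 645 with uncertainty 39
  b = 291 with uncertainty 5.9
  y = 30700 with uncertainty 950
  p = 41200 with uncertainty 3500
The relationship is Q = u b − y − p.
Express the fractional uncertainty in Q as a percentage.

Let w = u·b = 1.88e+05. δw/w = √((1·δu/u)² + (1·δb/b)²) = √(0.00366 + 0.000411) = 0.0638, so δw = 12000.
Q = w − y − p: δQ = √(δw² + δy² + δp²) = √(1.43e+08 + 9.02e+05 + 1.22e+07) = 12500
Q = 1.16e+05, so δQ/Q = 12500/1.16e+05 = 0.108.

10.8%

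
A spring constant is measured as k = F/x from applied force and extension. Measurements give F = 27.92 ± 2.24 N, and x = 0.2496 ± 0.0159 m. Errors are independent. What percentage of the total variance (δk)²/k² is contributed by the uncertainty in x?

38.7%

(δk/k)² = (1·δF/F)² + (-1·δx/x)²
  F term: (1×0.0802)² = 0.00644
  x term: (-1×0.0637)² = 0.00406
Total = 0.0105. Share from x = 0.00406/0.0105 = 0.387.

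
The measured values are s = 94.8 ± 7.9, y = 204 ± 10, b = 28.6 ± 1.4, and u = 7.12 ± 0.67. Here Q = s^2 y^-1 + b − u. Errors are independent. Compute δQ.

Let p = s^2·y^-1 = 44.1. δp/p = √((2·δs/s)² + (-1·δy/y)²) = √(0.0278 + 0.00240) = 0.174, so δp = 7.65.
Q = p + b − u: δQ = √(δp² + δb² + δu²) = √(58.6 + 1.96 + 0.449) = 7.81

7.81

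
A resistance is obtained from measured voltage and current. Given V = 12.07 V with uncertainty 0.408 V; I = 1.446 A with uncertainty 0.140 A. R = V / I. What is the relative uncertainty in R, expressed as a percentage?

Since R is a product/quotient, work with relative uncertainties:
  (1·δV/V)² = (1×0.0338)² = 0.00114;  (-1·δI/I)² = (-1×0.0968)² = 0.00937
δR/R = √(0.0105) = 0.103

10.3%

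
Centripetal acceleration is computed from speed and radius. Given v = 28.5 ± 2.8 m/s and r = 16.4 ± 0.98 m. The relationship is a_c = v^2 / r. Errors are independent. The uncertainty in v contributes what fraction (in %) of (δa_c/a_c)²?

91.5%

(δa_c/a_c)² = (2·δv/v)² + (-1·δr/r)²
  v term: (2×0.0982)² = 0.0386
  r term: (-1×0.0598)² = 0.00357
Total = 0.0422. Share from v = 0.0386/0.0422 = 0.915.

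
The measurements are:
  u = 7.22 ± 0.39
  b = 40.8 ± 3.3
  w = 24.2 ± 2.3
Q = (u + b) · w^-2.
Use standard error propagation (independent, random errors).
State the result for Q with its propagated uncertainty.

Let h = u + b = 48.0. δh = √(δu² + δb²) = √(0.152 + 10.9) = 3.32, so δh/h = 0.0692.
Q is then a monomial in h, w:
δQ/Q = √((δh/h)² + (-2·δw/w)²) = √(0.00479 + 0.0361) = 0.202
Q = 0.0820, so δQ = 0.202 × 0.0820 = 0.0166.

0.0820 ± 0.0166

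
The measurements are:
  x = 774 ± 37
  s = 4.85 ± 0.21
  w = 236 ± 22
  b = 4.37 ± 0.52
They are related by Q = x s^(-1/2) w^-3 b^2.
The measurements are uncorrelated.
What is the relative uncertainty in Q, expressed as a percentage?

Relative error in a monomial: (δQ/Q)² = Σ (nᵢ · δxᵢ/xᵢ)².
  (1·δx/x)² = (1×0.0478)² = 0.00229;  (−½·δs/s)² = (-0.5×0.0433)² = 0.000469;  (-3·δw/w)² = (-3×0.0932)² = 0.0782;  (2·δb/b)² = (2×0.119)² = 0.0566
δQ/Q = √(0.138) = 0.371

37.1%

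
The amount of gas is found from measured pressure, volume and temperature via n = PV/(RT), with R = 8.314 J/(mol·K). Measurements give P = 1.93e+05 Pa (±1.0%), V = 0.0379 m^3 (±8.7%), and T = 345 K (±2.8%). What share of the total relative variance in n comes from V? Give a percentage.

89.5%

(δn/n)² = (1·δP/P)² + (1·δV/V)² + (-1·δT/T)²
  P term: (1×0.0100)² = 0.000100
  V term: (1×0.0870)² = 0.00757
  T term: (-1×0.0280)² = 0.000784
Total = 0.00845. Share from V = 0.00757/0.00845 = 0.895.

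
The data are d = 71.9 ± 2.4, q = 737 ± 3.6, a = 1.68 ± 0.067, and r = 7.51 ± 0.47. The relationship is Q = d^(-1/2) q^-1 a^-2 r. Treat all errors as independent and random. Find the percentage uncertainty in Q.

10.3%

Each factor contributes (exponent × relative error)² to (δQ/Q)²:
  (−½·δd/d)² = (-0.5×0.0334)² = 0.000279;  (-1·δq/q)² = (-1×0.00488)² = 2.39e-05;  (-2·δa/a)² = (-2×0.0399)² = 0.00636;  (1·δr/r)² = (1×0.0626)² = 0.00392
δQ/Q = √(0.0106) = 0.103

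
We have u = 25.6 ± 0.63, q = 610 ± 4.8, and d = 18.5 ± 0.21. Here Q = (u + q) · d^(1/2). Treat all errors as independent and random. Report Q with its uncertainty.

2730 ± 26.0

Let w = u + q = 636. δw = √(δu² + δq²) = √(0.397 + 23.0) = 4.84, so δw/w = 0.00762.
Q is then a monomial in w, d:
δQ/Q = √((δw/w)² + (½·δd/d)²) = √(5.8e-05 + 3.22e-05) = 0.00950
Q = 2730, so δQ = 0.00950 × 2730 = 26.0.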